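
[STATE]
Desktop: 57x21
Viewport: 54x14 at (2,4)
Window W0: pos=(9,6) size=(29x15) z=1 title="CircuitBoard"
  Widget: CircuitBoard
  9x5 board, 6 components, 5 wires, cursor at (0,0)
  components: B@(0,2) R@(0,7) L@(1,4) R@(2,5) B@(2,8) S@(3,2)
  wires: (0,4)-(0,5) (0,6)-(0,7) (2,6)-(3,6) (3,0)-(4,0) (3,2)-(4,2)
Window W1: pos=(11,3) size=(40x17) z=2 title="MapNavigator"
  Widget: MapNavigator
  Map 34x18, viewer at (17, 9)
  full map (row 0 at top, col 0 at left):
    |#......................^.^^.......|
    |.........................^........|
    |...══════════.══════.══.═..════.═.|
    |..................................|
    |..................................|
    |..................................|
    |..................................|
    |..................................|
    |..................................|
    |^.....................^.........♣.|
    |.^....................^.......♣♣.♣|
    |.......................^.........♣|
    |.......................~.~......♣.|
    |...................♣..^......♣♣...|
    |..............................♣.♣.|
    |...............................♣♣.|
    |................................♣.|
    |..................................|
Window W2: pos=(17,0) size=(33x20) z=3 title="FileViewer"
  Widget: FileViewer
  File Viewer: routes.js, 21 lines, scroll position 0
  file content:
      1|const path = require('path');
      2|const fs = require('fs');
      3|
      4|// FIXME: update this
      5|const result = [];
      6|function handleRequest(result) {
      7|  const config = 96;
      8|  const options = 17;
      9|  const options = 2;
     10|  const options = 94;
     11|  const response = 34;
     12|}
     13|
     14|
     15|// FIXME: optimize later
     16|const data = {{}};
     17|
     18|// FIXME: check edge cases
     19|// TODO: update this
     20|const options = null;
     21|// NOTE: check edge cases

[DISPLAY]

         ┃ MapN┃const fs = require('fs');     █┃┃     
         ┠─────┃                              ░┃┨     
       ┏━┃  ...┃// FIXME: update this         ░┃┃     
       ┃ ┃  ...┃const result = [];            ░┃┃     
       ┠─┃  ...┃function handleRequest(result)░┃┃     
       ┃ ┃  ...┃  const config = 96;          ░┃┃     
       ┃0┃  ...┃  const options = 17;         ░┃┃     
       ┃ ┃  ...┃  const options = 2;          ░┃┃     
       ┃1┃  ^..┃  const options = 94;         ░┃┃     
       ┃ ┃  .^.┃  const response = 34;        ░┃┃     
       ┃2┃  ...┃}                             ░┃┃     
       ┃ ┃  ...┃                              ░┃┃     
       ┃3┃  ...┃                              ░┃┃     
       ┃ ┃  ...┃// FIXME: optimize later      ░┃┃     


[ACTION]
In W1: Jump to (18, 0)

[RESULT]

         ┃ MapN┃const fs = require('fs');     █┃┃     
         ┠─────┃                              ░┃┨     
       ┏━┃     ┃// FIXME: update this         ░┃┃     
       ┃ ┃     ┃const result = [];            ░┃┃     
       ┠─┃     ┃function handleRequest(result)░┃┃     
       ┃ ┃     ┃  const config = 96;          ░┃┃     
       ┃0┃     ┃  const options = 17;         ░┃┃     
       ┃ ┃     ┃  const options = 2;          ░┃┃     
       ┃1┃ #...┃  const options = 94;         ░┃┃     
       ┃ ┃ ....┃  const response = 34;        ░┃┃     
       ┃2┃ ...═┃}                             ░┃┃     
       ┃ ┃ ....┃                              ░┃┃     
       ┃3┃ ....┃                              ░┃┃     
       ┃ ┃ ....┃// FIXME: optimize later      ░┃┃     


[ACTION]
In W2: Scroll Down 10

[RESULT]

         ┃ MapN┃  const config = 96;          ░┃┃     
         ┠─────┃  const options = 17;         ░┃┨     
       ┏━┃     ┃  const options = 2;          ░┃┃     
       ┃ ┃     ┃  const options = 94;         ░┃┃     
       ┠─┃     ┃  const response = 34;        ░┃┃     
       ┃ ┃     ┃}                             ░┃┃     
       ┃0┃     ┃                              ░┃┃     
       ┃ ┃     ┃                              ░┃┃     
       ┃1┃ #...┃// FIXME: optimize later      ░┃┃     
       ┃ ┃ ....┃const data = {{}};            ░┃┃     
       ┃2┃ ...═┃                              ░┃┃     
       ┃ ┃ ....┃// FIXME: check edge cases    ░┃┃     
       ┃3┃ ....┃// TODO: update this          ░┃┃     
       ┃ ┃ ....┃const options = null;         █┃┃     


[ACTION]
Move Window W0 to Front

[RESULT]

         ┃ MapN┃  const config = 96;          ░┃┃     
         ┠─────┃  const options = 17;         ░┃┨     
       ┏━━━━━━━━━━━━━━━━━━━━━━━━━━━┓          ░┃┃     
       ┃ CircuitBoard              ┃;         ░┃┃     
       ┠───────────────────────────┨4;        ░┃┃     
       ┃   0 1 2 3 4 5 6 7 8       ┃          ░┃┃     
       ┃0  [.]      B       · ─ ·  ┃          ░┃┃     
       ┃                           ┃          ░┃┃     
       ┃1                   L      ┃ater      ░┃┃     
       ┃                           ┃          ░┃┃     
       ┃2                       R  ┃          ░┃┃     
       ┃                           ┃ cases    ░┃┃     
       ┃3   ·       S              ┃          ░┃┃     
       ┃    │       │              ┃;         █┃┃     


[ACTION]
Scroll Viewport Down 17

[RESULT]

       ┃ CircuitBoard              ┃;         ░┃┃     
       ┠───────────────────────────┨4;        ░┃┃     
       ┃   0 1 2 3 4 5 6 7 8       ┃          ░┃┃     
       ┃0  [.]      B       · ─ ·  ┃          ░┃┃     
       ┃                           ┃          ░┃┃     
       ┃1                   L      ┃ater      ░┃┃     
       ┃                           ┃          ░┃┃     
       ┃2                       R  ┃          ░┃┃     
       ┃                           ┃ cases    ░┃┃     
       ┃3   ·       S              ┃          ░┃┃     
       ┃    │       │              ┃;         █┃┃     
       ┃4   ·       ·              ┃cases     ▼┃┃     
       ┃Cursor: (0,0)              ┃━━━━━━━━━━━┛┛     
       ┗━━━━━━━━━━━━━━━━━━━━━━━━━━━┛                  


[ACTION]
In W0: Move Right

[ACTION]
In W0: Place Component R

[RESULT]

       ┃ CircuitBoard              ┃;         ░┃┃     
       ┠───────────────────────────┨4;        ░┃┃     
       ┃   0 1 2 3 4 5 6 7 8       ┃          ░┃┃     
       ┃0      [R]  B       · ─ ·  ┃          ░┃┃     
       ┃                           ┃          ░┃┃     
       ┃1                   L      ┃ater      ░┃┃     
       ┃                           ┃          ░┃┃     
       ┃2                       R  ┃          ░┃┃     
       ┃                           ┃ cases    ░┃┃     
       ┃3   ·       S              ┃          ░┃┃     
       ┃    │       │              ┃;         █┃┃     
       ┃4   ·       ·              ┃cases     ▼┃┃     
       ┃Cursor: (0,1)              ┃━━━━━━━━━━━┛┛     
       ┗━━━━━━━━━━━━━━━━━━━━━━━━━━━┛                  


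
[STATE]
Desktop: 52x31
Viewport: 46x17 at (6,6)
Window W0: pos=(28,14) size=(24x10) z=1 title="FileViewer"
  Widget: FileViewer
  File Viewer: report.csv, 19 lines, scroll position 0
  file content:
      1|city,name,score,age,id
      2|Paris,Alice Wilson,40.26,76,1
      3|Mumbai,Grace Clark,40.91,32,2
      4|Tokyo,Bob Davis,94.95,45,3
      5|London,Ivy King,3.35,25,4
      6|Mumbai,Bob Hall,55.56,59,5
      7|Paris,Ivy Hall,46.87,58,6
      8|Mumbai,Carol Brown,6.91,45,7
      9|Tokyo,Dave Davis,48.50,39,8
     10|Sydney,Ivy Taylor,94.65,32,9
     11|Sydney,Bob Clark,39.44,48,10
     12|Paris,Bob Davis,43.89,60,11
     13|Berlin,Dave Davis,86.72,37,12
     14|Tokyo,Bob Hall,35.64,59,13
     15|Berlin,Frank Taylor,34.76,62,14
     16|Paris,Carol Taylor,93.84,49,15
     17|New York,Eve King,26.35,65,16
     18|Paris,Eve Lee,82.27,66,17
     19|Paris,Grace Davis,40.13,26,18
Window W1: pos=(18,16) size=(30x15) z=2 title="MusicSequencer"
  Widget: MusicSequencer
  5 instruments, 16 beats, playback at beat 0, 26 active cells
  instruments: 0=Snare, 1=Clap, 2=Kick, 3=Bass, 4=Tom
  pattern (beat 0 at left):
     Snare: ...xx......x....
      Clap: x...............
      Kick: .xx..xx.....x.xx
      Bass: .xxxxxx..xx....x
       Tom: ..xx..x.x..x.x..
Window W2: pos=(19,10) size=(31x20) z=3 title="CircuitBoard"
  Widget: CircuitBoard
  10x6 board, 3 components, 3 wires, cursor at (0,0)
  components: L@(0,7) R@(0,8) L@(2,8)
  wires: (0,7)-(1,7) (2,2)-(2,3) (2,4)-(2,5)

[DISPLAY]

                                              
                                              
                                              
                                              
             ┏━━━━━━━━━━━━━━━━━━━━━━━━━━━━━┓  
             ┃ CircuitBoard                ┃  
             ┠─────────────────────────────┨  
             ┃   0 1 2 3 4 5 6 7 8 9       ┃  
             ┃0  [.]                       ┃━┓
             ┃                             ┃ ┃
            ┏┃1                            ┃─┨
            ┃┃                             ┃▲┃
            ┠┃2           · ─ ·   · ─ ·    ┃█┃
            ┃┃                             ┃░┃
            ┃┃3                            ┃░┃
            ┃┃                             ┃░┃
            ┃┃4                            ┃▼┃


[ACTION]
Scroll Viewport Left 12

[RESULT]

                                              
                                              
                                              
                                              
                   ┏━━━━━━━━━━━━━━━━━━━━━━━━━━
                   ┃ CircuitBoard             
                   ┠──────────────────────────
                   ┃   0 1 2 3 4 5 6 7 8 9    
                   ┃0  [.]                    
                   ┃                          
                  ┏┃1                         
                  ┃┃                          
                  ┠┃2           · ─ ·   · ─ · 
                  ┃┃                          
                  ┃┃3                         
                  ┃┃                          
                  ┃┃4                         


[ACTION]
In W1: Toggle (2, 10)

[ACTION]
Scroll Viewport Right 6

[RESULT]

                                              
                                              
                                              
                                              
             ┏━━━━━━━━━━━━━━━━━━━━━━━━━━━━━┓  
             ┃ CircuitBoard                ┃  
             ┠─────────────────────────────┨  
             ┃   0 1 2 3 4 5 6 7 8 9       ┃  
             ┃0  [.]                       ┃━┓
             ┃                             ┃ ┃
            ┏┃1                            ┃─┨
            ┃┃                             ┃▲┃
            ┠┃2           · ─ ·   · ─ ·    ┃█┃
            ┃┃                             ┃░┃
            ┃┃3                            ┃░┃
            ┃┃                             ┃░┃
            ┃┃4                            ┃▼┃


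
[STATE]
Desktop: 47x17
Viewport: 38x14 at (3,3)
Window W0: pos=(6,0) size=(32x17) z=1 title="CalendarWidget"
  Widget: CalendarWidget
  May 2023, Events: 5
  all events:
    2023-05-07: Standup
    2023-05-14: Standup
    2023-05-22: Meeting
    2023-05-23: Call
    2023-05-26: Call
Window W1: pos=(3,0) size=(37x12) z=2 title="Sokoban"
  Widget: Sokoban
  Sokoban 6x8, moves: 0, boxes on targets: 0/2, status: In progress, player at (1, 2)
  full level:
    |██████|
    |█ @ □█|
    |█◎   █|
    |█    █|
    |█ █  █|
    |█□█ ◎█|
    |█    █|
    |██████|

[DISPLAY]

┃██████                             ┃ 
┃█ @ □█                             ┃ 
┃█◎   █                             ┃ 
┃█    █                             ┃ 
┃█ █  █                             ┃ 
┃█□█ ◎█                             ┃ 
┃█    █                             ┃ 
┃██████                             ┃ 
┗━━━━━━━━━━━━━━━━━━━━━━━━━━━━━━━━━━━┛ 
   ┃                              ┃   
   ┃                              ┃   
   ┃                              ┃   
   ┃                              ┃   
   ┗━━━━━━━━━━━━━━━━━━━━━━━━━━━━━━┛   


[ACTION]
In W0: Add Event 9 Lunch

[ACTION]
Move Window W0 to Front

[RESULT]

┃██┃           May 2023           ┃ ┃ 
┃█ ┃Mo Tu We Th Fr Sa Su          ┃ ┃ 
┃█◎┃ 1  2  3  4  5  6  7*         ┃ ┃ 
┃█ ┃ 8  9* 10 11 12 13 14*        ┃ ┃ 
┃█ ┃15 16 17 18 19 20 21          ┃ ┃ 
┃█□┃22* 23* 24 25 26* 27 28       ┃ ┃ 
┃█ ┃29 30 31                      ┃ ┃ 
┃██┃                              ┃ ┃ 
┗━━┃                              ┃━┛ 
   ┃                              ┃   
   ┃                              ┃   
   ┃                              ┃   
   ┃                              ┃   
   ┗━━━━━━━━━━━━━━━━━━━━━━━━━━━━━━┛   


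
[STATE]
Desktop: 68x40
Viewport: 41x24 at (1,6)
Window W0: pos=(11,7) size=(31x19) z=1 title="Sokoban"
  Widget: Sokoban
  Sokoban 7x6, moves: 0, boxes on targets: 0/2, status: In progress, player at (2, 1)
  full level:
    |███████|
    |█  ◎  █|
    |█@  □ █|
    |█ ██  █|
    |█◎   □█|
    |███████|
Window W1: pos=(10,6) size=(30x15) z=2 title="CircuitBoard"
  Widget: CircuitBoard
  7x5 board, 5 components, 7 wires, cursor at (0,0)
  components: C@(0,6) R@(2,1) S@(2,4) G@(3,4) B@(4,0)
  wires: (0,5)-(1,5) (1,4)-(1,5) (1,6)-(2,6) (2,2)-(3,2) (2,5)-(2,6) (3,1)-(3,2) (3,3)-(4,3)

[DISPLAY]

         ┏━━━━━━━━━━━━━━━━━━━━━━━━━━━━┓  
         ┃ CircuitBoard               ┃━┓
         ┠────────────────────────────┨ ┃
         ┃   0 1 2 3 4 5 6            ┃─┨
         ┃0  [.]                  ·   ┃ ┃
         ┃                        │   ┃ ┃
         ┃1                   · ─ ·   ┃ ┃
         ┃                            ┃ ┃
         ┃2       R   ·       S   · ─ ┃ ┃
         ┃            │               ┃ ┃
         ┃3       · ─ ·   ·   G       ┃ ┃
         ┃                │           ┃ ┃
         ┃4   B           ·           ┃ ┃
         ┃Cursor: (0,0)               ┃ ┃
         ┗━━━━━━━━━━━━━━━━━━━━━━━━━━━━┛ ┃
          ┃                             ┃
          ┃                             ┃
          ┃                             ┃
          ┃                             ┃
          ┗━━━━━━━━━━━━━━━━━━━━━━━━━━━━━┛
                                         
                                         
                                         
                                         


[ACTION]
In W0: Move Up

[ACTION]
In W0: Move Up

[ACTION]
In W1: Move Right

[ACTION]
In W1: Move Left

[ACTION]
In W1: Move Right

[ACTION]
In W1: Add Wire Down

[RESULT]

         ┏━━━━━━━━━━━━━━━━━━━━━━━━━━━━┓  
         ┃ CircuitBoard               ┃━┓
         ┠────────────────────────────┨ ┃
         ┃   0 1 2 3 4 5 6            ┃─┨
         ┃0      [.]              ·   ┃ ┃
         ┃        │               │   ┃ ┃
         ┃1       ·           · ─ ·   ┃ ┃
         ┃                            ┃ ┃
         ┃2       R   ·       S   · ─ ┃ ┃
         ┃            │               ┃ ┃
         ┃3       · ─ ·   ·   G       ┃ ┃
         ┃                │           ┃ ┃
         ┃4   B           ·           ┃ ┃
         ┃Cursor: (0,1)               ┃ ┃
         ┗━━━━━━━━━━━━━━━━━━━━━━━━━━━━┛ ┃
          ┃                             ┃
          ┃                             ┃
          ┃                             ┃
          ┃                             ┃
          ┗━━━━━━━━━━━━━━━━━━━━━━━━━━━━━┛
                                         
                                         
                                         
                                         


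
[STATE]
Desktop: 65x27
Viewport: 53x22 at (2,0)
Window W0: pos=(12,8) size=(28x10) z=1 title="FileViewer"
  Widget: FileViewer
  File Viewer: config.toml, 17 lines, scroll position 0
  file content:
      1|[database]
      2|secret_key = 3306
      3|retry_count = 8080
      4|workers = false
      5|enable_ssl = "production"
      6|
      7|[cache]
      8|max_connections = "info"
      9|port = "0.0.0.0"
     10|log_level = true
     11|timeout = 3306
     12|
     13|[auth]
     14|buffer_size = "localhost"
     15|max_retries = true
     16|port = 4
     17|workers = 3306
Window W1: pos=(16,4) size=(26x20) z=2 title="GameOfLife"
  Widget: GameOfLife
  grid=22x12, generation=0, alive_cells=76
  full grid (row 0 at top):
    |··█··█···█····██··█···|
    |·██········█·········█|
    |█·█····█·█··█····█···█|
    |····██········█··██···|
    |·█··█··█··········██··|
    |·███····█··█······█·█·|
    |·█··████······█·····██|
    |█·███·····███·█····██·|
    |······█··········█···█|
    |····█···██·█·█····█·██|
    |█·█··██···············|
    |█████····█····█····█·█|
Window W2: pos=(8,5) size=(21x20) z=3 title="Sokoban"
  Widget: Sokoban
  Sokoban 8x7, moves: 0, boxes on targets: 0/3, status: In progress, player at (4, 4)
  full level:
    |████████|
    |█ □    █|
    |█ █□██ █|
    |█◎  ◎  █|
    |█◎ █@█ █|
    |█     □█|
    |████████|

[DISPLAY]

                                                     
                                                     
                                                     
                                                     
              ┏━━━━━━━━━━━━━━━━━━━━━━━━┓             
      ┏━━━━━━━━━━━━━━━━━━━┓            ┃             
      ┃ Sokoban           ┃────────────┨             
      ┠───────────────────┨            ┃             
      ┃████████           ┃··██··█···  ┃             
      ┃█ □    █           ┃·········█  ┃             
      ┃█ █□██ █           ┃█····█···█  ┃             
      ┃█◎  ◎  █           ┃··█··██···  ┃             
      ┃█◎ █@█ █           ┃······██··  ┃             
      ┃█     □█           ┃······█·█·  ┃             
      ┃████████           ┃··█·····██  ┃             
      ┃Moves: 0  0/3      ┃█·█····██·  ┃             
      ┃                   ┃·····█···█  ┃             
      ┃                   ┃·█····█·██  ┃             
      ┃                   ┃··········  ┃             
      ┃                   ┃··█····█·█  ┃             
      ┃                   ┃            ┃             
      ┃                   ┃            ┃             


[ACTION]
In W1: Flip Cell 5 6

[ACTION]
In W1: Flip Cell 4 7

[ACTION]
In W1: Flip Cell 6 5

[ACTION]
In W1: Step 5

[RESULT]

                                                     
                                                     
                                                     
                                                     
              ┏━━━━━━━━━━━━━━━━━━━━━━━━┓             
      ┏━━━━━━━━━━━━━━━━━━━┓            ┃             
      ┃ Sokoban           ┃────────────┨             
      ┠───────────────────┨            ┃             
      ┃████████           ┃··········  ┃             
      ┃█ □    █           ┃··········  ┃             
      ┃█ █□██ █           ┃·····██···  ┃             
      ┃█◎  ◎  █           ┃····█···██  ┃             
      ┃█◎ █@█ █           ┃█····█···█  ┃             
      ┃█     □█           ┃··█······█  ┃             
      ┃████████           ┃··█··█···█  ┃             
      ┃Moves: 0  0/3      ┃··█···██·█  ┃             
      ┃                   ┃█········█  ┃             
      ┃                   ┃█·········  ┃             
      ┃                   ┃··········  ┃             
      ┃                   ┃··········  ┃             
      ┃                   ┃            ┃             
      ┃                   ┃            ┃             


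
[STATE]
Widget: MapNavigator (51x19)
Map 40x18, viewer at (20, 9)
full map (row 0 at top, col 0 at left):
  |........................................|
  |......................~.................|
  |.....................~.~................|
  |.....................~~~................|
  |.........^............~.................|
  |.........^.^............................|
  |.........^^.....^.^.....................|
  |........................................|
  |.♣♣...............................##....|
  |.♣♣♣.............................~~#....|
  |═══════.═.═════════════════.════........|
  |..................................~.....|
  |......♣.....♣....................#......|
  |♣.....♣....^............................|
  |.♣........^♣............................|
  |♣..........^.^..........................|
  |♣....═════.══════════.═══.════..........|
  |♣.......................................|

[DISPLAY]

     ........................................      
     ......................~.................      
     .....................~.~................      
     .....................~~~................      
     .........^............~.................      
     .........^.^............................      
     .........^^.....^.^.....................      
     ........................................      
     .♣♣...............................##....      
     .♣♣♣................@............~~#....      
     ═══════.═.═════════════════.════........      
     ..................................~.....      
     ......♣.....♣....................#......      
     ♣.....♣....^............................      
     .♣........^♣............................      
     ♣..........^.^..........................      
     ♣....═════.══════════.═══.════..........      
     ♣.......................................      
                                                   


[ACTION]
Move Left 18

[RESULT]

                       ............................
                       ......................~.....
                       .....................~.~....
                       .....................~~~....
                       .........^............~.....
                       .........^.^................
                       .........^^.....^.^.........
                       ............................
                       .♣♣.........................
                       .♣@♣........................
                       ═══════.═.═════════════════.
                       ............................
                       ......♣.....♣...............
                       ♣.....♣....^................
                       .♣........^♣................
                       ♣..........^.^..............
                       ♣....═════.══════════.═══.══
                       ♣...........................
                                                   


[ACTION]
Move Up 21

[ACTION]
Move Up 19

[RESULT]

                                                   
                                                   
                                                   
                                                   
                                                   
                                                   
                                                   
                                                   
                                                   
                       ..@.........................
                       ......................~.....
                       .....................~.~....
                       .....................~~~....
                       .........^............~.....
                       .........^.^................
                       .........^^.....^.^.........
                       ............................
                       .♣♣.........................
                       .♣♣♣........................


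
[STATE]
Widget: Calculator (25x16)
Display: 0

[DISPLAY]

                        0
┌───┬───┬───┬───┐        
│ 7 │ 8 │ 9 │ ÷ │        
├───┼───┼───┼───┤        
│ 4 │ 5 │ 6 │ × │        
├───┼───┼───┼───┤        
│ 1 │ 2 │ 3 │ - │        
├───┼───┼───┼───┤        
│ 0 │ . │ = │ + │        
├───┼───┼───┼───┤        
│ C │ MC│ MR│ M+│        
└───┴───┴───┴───┘        
                         
                         
                         
                         


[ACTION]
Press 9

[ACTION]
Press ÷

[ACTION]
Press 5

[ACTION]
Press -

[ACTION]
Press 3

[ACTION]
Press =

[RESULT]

                     -1.2
┌───┬───┬───┬───┐        
│ 7 │ 8 │ 9 │ ÷ │        
├───┼───┼───┼───┤        
│ 4 │ 5 │ 6 │ × │        
├───┼───┼───┼───┤        
│ 1 │ 2 │ 3 │ - │        
├───┼───┼───┼───┤        
│ 0 │ . │ = │ + │        
├───┼───┼───┼───┤        
│ C │ MC│ MR│ M+│        
└───┴───┴───┴───┘        
                         
                         
                         
                         


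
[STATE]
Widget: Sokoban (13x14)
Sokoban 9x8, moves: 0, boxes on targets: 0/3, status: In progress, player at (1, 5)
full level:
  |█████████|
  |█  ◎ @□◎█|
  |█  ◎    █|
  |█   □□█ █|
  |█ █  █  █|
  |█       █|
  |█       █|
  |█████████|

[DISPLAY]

█████████    
█  ◎ @□◎█    
█  ◎    █    
█   □□█ █    
█ █  █  █    
█       █    
█       █    
█████████    
Moves: 0  0/3
             
             
             
             
             


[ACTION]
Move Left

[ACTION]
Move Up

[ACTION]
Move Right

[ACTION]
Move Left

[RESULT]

█████████    
█  ◎@ □◎█    
█  ◎    █    
█   □□█ █    
█ █  █  █    
█       █    
█       █    
█████████    
Moves: 3  0/3
             
             
             
             
             


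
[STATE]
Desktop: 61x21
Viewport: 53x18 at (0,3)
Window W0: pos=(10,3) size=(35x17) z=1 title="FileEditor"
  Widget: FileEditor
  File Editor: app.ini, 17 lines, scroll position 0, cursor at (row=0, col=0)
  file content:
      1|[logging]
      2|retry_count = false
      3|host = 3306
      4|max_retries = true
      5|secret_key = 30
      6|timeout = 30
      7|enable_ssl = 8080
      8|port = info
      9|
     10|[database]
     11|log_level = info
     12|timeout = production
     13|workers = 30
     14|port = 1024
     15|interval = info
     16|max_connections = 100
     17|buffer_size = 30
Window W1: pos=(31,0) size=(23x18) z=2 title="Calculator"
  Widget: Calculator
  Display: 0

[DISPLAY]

          ┏━━━━━━━━━━━━━━━━━━━━┃                    0
          ┃ FileEditor         ┃┌───┬───┬───┬───┐    
          ┠────────────────────┃│ 7 │ 8 │ 9 │ ÷ │    
          ┃█logging]           ┃├───┼───┼───┼───┤    
          ┃retry_count = false ┃│ 4 │ 5 │ 6 │ × │    
          ┃host = 3306         ┃├───┼───┼───┼───┤    
          ┃max_retries = true  ┃│ 1 │ 2 │ 3 │ - │    
          ┃secret_key = 30     ┃├───┼───┼───┼───┤    
          ┃timeout = 30        ┃│ 0 │ . │ = │ + │    
          ┃enable_ssl = 8080   ┃├───┼───┼───┼───┤    
          ┃port = info         ┃│ C │ MC│ MR│ M+│    
          ┃                    ┃└───┴───┴───┴───┘    
          ┃[database]          ┃                     
          ┃log_level = info    ┃                     
          ┃timeout = production┗━━━━━━━━━━━━━━━━━━━━━
          ┃workers = 30                    ▼┃        
          ┗━━━━━━━━━━━━━━━━━━━━━━━━━━━━━━━━━┛        
                                                     


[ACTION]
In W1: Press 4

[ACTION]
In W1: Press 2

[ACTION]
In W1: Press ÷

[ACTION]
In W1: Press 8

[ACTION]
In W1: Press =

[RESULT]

          ┏━━━━━━━━━━━━━━━━━━━━┃                 5.25
          ┃ FileEditor         ┃┌───┬───┬───┬───┐    
          ┠────────────────────┃│ 7 │ 8 │ 9 │ ÷ │    
          ┃█logging]           ┃├───┼───┼───┼───┤    
          ┃retry_count = false ┃│ 4 │ 5 │ 6 │ × │    
          ┃host = 3306         ┃├───┼───┼───┼───┤    
          ┃max_retries = true  ┃│ 1 │ 2 │ 3 │ - │    
          ┃secret_key = 30     ┃├───┼───┼───┼───┤    
          ┃timeout = 30        ┃│ 0 │ . │ = │ + │    
          ┃enable_ssl = 8080   ┃├───┼───┼───┼───┤    
          ┃port = info         ┃│ C │ MC│ MR│ M+│    
          ┃                    ┃└───┴───┴───┴───┘    
          ┃[database]          ┃                     
          ┃log_level = info    ┃                     
          ┃timeout = production┗━━━━━━━━━━━━━━━━━━━━━
          ┃workers = 30                    ▼┃        
          ┗━━━━━━━━━━━━━━━━━━━━━━━━━━━━━━━━━┛        
                                                     


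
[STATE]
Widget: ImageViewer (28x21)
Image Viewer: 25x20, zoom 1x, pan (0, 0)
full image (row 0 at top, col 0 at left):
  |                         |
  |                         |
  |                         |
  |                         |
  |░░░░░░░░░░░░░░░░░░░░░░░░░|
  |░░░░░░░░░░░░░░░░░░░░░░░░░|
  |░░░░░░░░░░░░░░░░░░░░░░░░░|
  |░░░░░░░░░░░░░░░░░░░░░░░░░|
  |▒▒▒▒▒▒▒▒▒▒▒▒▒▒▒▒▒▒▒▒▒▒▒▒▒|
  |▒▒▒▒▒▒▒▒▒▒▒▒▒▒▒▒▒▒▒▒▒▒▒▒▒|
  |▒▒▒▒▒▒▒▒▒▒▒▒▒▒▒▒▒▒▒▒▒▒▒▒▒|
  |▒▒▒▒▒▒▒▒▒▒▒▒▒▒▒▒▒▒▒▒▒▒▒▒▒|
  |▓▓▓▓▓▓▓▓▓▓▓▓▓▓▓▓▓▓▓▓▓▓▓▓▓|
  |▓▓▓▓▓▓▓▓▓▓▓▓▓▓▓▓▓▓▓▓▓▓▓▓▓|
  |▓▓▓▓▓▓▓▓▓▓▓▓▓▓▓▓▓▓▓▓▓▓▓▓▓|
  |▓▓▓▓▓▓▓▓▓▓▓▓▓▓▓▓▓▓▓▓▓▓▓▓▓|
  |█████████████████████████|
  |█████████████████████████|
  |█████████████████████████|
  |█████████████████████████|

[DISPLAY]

                            
                            
                            
                            
░░░░░░░░░░░░░░░░░░░░░░░░░   
░░░░░░░░░░░░░░░░░░░░░░░░░   
░░░░░░░░░░░░░░░░░░░░░░░░░   
░░░░░░░░░░░░░░░░░░░░░░░░░   
▒▒▒▒▒▒▒▒▒▒▒▒▒▒▒▒▒▒▒▒▒▒▒▒▒   
▒▒▒▒▒▒▒▒▒▒▒▒▒▒▒▒▒▒▒▒▒▒▒▒▒   
▒▒▒▒▒▒▒▒▒▒▒▒▒▒▒▒▒▒▒▒▒▒▒▒▒   
▒▒▒▒▒▒▒▒▒▒▒▒▒▒▒▒▒▒▒▒▒▒▒▒▒   
▓▓▓▓▓▓▓▓▓▓▓▓▓▓▓▓▓▓▓▓▓▓▓▓▓   
▓▓▓▓▓▓▓▓▓▓▓▓▓▓▓▓▓▓▓▓▓▓▓▓▓   
▓▓▓▓▓▓▓▓▓▓▓▓▓▓▓▓▓▓▓▓▓▓▓▓▓   
▓▓▓▓▓▓▓▓▓▓▓▓▓▓▓▓▓▓▓▓▓▓▓▓▓   
█████████████████████████   
█████████████████████████   
█████████████████████████   
█████████████████████████   
                            


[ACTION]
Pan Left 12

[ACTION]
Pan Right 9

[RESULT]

                            
                            
                            
                            
░░░░░░░░░░░░░░░░            
░░░░░░░░░░░░░░░░            
░░░░░░░░░░░░░░░░            
░░░░░░░░░░░░░░░░            
▒▒▒▒▒▒▒▒▒▒▒▒▒▒▒▒            
▒▒▒▒▒▒▒▒▒▒▒▒▒▒▒▒            
▒▒▒▒▒▒▒▒▒▒▒▒▒▒▒▒            
▒▒▒▒▒▒▒▒▒▒▒▒▒▒▒▒            
▓▓▓▓▓▓▓▓▓▓▓▓▓▓▓▓            
▓▓▓▓▓▓▓▓▓▓▓▓▓▓▓▓            
▓▓▓▓▓▓▓▓▓▓▓▓▓▓▓▓            
▓▓▓▓▓▓▓▓▓▓▓▓▓▓▓▓            
████████████████            
████████████████            
████████████████            
████████████████            
                            


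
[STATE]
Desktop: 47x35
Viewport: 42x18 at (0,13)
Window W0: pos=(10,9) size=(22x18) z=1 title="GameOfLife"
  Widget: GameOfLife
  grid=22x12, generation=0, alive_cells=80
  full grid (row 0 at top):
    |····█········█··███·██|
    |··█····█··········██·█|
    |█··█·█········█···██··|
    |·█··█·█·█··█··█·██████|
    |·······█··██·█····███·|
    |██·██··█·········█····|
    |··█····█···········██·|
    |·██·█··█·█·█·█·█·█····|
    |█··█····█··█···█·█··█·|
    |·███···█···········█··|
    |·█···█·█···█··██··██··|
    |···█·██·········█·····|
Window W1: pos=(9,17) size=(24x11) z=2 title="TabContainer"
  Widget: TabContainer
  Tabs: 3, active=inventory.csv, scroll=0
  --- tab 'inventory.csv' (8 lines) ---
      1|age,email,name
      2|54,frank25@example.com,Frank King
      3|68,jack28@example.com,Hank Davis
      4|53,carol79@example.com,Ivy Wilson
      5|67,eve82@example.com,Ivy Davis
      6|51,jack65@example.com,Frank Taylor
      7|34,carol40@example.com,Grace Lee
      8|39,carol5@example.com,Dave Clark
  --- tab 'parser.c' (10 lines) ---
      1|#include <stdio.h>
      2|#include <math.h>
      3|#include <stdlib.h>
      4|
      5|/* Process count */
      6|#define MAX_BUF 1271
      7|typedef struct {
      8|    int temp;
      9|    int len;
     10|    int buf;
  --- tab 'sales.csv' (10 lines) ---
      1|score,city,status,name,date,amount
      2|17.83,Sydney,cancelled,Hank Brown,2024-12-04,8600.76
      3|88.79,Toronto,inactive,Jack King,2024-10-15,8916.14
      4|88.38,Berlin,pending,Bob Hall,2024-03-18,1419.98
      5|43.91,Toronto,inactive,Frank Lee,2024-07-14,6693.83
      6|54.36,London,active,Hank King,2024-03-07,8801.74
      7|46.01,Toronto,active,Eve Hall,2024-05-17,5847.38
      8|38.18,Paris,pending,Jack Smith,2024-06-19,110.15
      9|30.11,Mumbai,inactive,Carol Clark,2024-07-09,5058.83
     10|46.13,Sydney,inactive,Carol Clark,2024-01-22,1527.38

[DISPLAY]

          ┃···█········█··███·█┃          
          ┃·█····█··········██·┃          
          ┃··█·█········█···██·┃          
          ┃█··█·█·█··█··█·█████┃          
         ┏━━━━━━━━━━━━━━━━━━━━━━┓         
         ┃ TabContainer         ┃         
         ┠──────────────────────┨         
         ┃[inventory.csv]│ parse┃         
         ┃──────────────────────┃         
         ┃age,email,name        ┃         
         ┃54,frank25@example.com┃         
         ┃68,jack28@example.com,┃         
         ┃53,carol79@example.com┃         
         ┃67,eve82@example.com,I┃         
         ┗━━━━━━━━━━━━━━━━━━━━━━┛         
                                          
                                          
                                          


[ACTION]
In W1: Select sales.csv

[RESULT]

          ┃···█········█··███·█┃          
          ┃·█····█··········██·┃          
          ┃··█·█········█···██·┃          
          ┃█··█·█·█··█··█·█████┃          
         ┏━━━━━━━━━━━━━━━━━━━━━━┓         
         ┃ TabContainer         ┃         
         ┠──────────────────────┨         
         ┃ inventory.csv │ parse┃         
         ┃──────────────────────┃         
         ┃score,city,status,name┃         
         ┃17.83,Sydney,cancelled┃         
         ┃88.79,Toronto,inactive┃         
         ┃88.38,Berlin,pending,B┃         
         ┃43.91,Toronto,inactive┃         
         ┗━━━━━━━━━━━━━━━━━━━━━━┛         
                                          
                                          
                                          


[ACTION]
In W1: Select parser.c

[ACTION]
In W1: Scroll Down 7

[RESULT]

          ┃···█········█··███·█┃          
          ┃·█····█··········██·┃          
          ┃··█·█········█···██·┃          
          ┃█··█·█·█··█··█·█████┃          
         ┏━━━━━━━━━━━━━━━━━━━━━━┓         
         ┃ TabContainer         ┃         
         ┠──────────────────────┨         
         ┃ inventory.csv │[parse┃         
         ┃──────────────────────┃         
         ┃    int temp;         ┃         
         ┃    int len;          ┃         
         ┃    int buf;          ┃         
         ┃                      ┃         
         ┃                      ┃         
         ┗━━━━━━━━━━━━━━━━━━━━━━┛         
                                          
                                          
                                          
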